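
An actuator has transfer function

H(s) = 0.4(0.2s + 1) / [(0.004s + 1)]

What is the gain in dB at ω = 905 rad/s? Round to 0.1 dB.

25.7 dB

At ω = 905 rad/s:
zero (1 + j905·0.2) = 1 + j181 → |·| ≈ 181, ∠ ≈ 89.68°
pole (1 + j905·0.004) = 1 + j3.62 → |·| ≈ 3.7556, ∠ ≈ 74.56°
|H| = 0.4 · 181 / (3.7556) ≈ 19.278
Gain = 20 log₁₀(19.278) ≈ 25.70 dB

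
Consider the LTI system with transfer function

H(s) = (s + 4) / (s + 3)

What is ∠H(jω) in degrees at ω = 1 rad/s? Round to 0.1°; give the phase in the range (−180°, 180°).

At s = jω = j1:
zero (s+4): 4 + j1 → |·| = √(4²+1²) = √17 ≈ 4.1231, ∠ = arctan(1/4) ≈ 14.04°
pole (s+3): 3 + j1 → |·| = √(3²+1²) = √10 ≈ 3.1623, ∠ = arctan(1/3) ≈ 18.43°
∠H = 14.04° − 18.43° = -4.39°

-4.4°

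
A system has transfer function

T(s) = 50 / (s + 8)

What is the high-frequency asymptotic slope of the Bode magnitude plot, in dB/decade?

Each pole contributes −20 dB/decade at high frequency; each zero contributes +20 dB/decade.
Net: 0 zero(s) − 1 pole(s) → -20 dB/decade.

-20 dB/decade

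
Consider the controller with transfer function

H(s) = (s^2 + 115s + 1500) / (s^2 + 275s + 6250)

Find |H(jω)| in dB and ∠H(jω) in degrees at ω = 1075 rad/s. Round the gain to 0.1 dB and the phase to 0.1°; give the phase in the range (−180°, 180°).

-0.2 dB, 8.3°

Substitute s = j1075:
Numerator: (j1075)^2 + 115(j1075) + 1500 = -1154125 + j123625
Denominator: (j1075)^2 + 275(j1075) + 6250 = -1149375 + j295625
|N| = √(1154125² + 123625²) ≈ 1.1607e+06, ∠N ≈ 173.89°
|D| = √(1149375² + 295625²) ≈ 1.1868e+06, ∠D ≈ 165.58°
|H| = 1.1607e+06 / 1.1868e+06 ≈ 0.97801
Gain = 20 log₁₀(0.97801) ≈ -0.19 dB
∠H = 173.89° − 165.58° = 8.31°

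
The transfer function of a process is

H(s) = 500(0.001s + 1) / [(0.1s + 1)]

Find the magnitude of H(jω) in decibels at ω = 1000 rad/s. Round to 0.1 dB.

At ω = 1000 rad/s:
zero (1 + j1000·0.001) = 1 + j1 → |·| ≈ 1.4142, ∠ ≈ 45.00°
pole (1 + j1000·0.1) = 1 + j100 → |·| ≈ 100, ∠ ≈ 89.43°
|H| = 500 · 1.4142 / (100) ≈ 7.071
Gain = 20 log₁₀(7.071) ≈ 16.99 dB

17.0 dB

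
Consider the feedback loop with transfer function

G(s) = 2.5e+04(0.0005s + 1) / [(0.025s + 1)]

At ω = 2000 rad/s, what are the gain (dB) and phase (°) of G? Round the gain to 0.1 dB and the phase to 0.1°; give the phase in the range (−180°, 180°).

At ω = 2000 rad/s:
zero (1 + j2000·0.0005) = 1 + j1 → |·| ≈ 1.4142, ∠ ≈ 45.00°
pole (1 + j2000·0.025) = 1 + j50 → |·| ≈ 50.01, ∠ ≈ 88.85°
|G| = 2.5e+04 · 1.4142 / (50.01) ≈ 706.96
Gain = 20 log₁₀(706.96) ≈ 56.99 dB
∠G = (45.00°) − (88.85°) = -43.85°

57.0 dB, -43.9°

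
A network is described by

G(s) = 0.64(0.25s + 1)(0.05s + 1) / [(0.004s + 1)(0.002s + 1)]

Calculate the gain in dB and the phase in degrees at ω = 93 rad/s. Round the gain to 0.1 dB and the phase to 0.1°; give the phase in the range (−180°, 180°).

At ω = 93 rad/s:
zero (1 + j93·0.25) = 1 + j23.25 → |·| ≈ 23.271, ∠ ≈ 87.54°
zero (1 + j93·0.05) = 1 + j4.65 → |·| ≈ 4.7563, ∠ ≈ 77.86°
pole (1 + j93·0.004) = 1 + j0.372 → |·| ≈ 1.067, ∠ ≈ 20.41°
pole (1 + j93·0.002) = 1 + j0.186 → |·| ≈ 1.0172, ∠ ≈ 10.54°
|G| = 0.64 · 23.271 · 4.7563 / (1.067 · 1.0172) ≈ 65.267
Gain = 20 log₁₀(65.267) ≈ 36.29 dB
∠G = (87.54° + 77.86°) − (20.41° + 10.54°) = 134.45°

36.3 dB, 134.5°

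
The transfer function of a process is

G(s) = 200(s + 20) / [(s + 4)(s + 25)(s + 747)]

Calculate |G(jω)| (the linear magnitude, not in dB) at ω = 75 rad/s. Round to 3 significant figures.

0.00348

At s = jω = j75:
zero (s+20): 20 + j75 → |·| = √(20²+75²) = √6025 ≈ 77.621, ∠ = arctan(75/20) ≈ 75.07°
pole (s+4): 4 + j75 → |·| = √(4²+75²) = √5641 ≈ 75.107, ∠ = arctan(75/4) ≈ 86.95°
pole (s+25): 25 + j75 → |·| = √(25²+75²) = √6250 ≈ 79.057, ∠ = arctan(75/25) ≈ 71.57°
pole (s+747): 747 + j75 → |·| = √(747²+75²) = √563634 ≈ 750.76, ∠ = arctan(75/747) ≈ 5.73°
|G| = 200 · 77.621 / 4.4578e+06 ≈ 0.0034825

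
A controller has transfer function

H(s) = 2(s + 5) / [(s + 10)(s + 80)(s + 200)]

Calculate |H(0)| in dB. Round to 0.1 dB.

-84.1 dB

H(0) = 2·5 / (10·80·200) = 6.25e-05
20 log₁₀(6.25e-05) ≈ -84.08 dB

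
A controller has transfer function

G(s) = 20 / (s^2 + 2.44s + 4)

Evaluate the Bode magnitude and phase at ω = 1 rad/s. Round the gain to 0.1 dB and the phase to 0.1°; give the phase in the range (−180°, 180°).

14.3 dB, -39.1°

At s = jω = j1:
quadratic: (j1)² + 2.44·j1 + 4 = 3 + j2.44 → |·| ≈ 3.867, ∠ ≈ 39.12°
|G| = 20 / 3.867 ≈ 5.172
Gain = 20 log₁₀(5.172) ≈ 14.27 dB
∠G = 0.00° − 39.12° = -39.12°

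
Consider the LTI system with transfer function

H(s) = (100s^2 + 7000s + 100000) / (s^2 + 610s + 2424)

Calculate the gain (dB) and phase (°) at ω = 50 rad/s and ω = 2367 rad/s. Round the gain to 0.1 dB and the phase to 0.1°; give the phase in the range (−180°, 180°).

ω = 50: 21.9 dB, 23.1°; ω = 2367: 39.7 dB, 12.8°

Substitute s = j50:
Numerator: 100(j50)^2 + 7000(j50) + 100000 = -150000 + j350000
Denominator: (j50)^2 + 610(j50) + 2424 = -76 + j30500
|N| = √(150000² + 350000²) ≈ 3.8079e+05, ∠N ≈ 113.20°
|D| = √(76² + 30500²) ≈ 30500, ∠D ≈ 90.14°
|H| = 3.8079e+05 / 30500 ≈ 12.485
Gain = 20 log₁₀(12.485) ≈ 21.93 dB
∠H = 113.20° − 90.14° = 23.06°

Substitute s = j2367:
Numerator: 100(j2367)^2 + 7000(j2367) + 100000 = -560168900 + j16569000
Denominator: (j2367)^2 + 610(j2367) + 2424 = -5600265 + j1443870
|N| = √(560168900² + 16569000²) ≈ 5.6041e+08, ∠N ≈ 178.31°
|D| = √(5600265² + 1443870²) ≈ 5.7834e+06, ∠D ≈ 165.54°
|H| = 5.6041e+08 / 5.7834e+06 ≈ 96.9
Gain = 20 log₁₀(96.9) ≈ 39.73 dB
∠H = 178.31° − 165.54° = 12.77°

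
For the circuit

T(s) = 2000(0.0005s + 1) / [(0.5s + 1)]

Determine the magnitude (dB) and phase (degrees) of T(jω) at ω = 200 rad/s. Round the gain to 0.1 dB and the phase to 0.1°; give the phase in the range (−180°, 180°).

At ω = 200 rad/s:
zero (1 + j200·0.0005) = 1 + j0.1 → |·| ≈ 1.005, ∠ ≈ 5.71°
pole (1 + j200·0.5) = 1 + j100 → |·| ≈ 100, ∠ ≈ 89.43°
|T| = 2000 · 1.005 / (100) ≈ 20.1
Gain = 20 log₁₀(20.1) ≈ 26.06 dB
∠T = (5.71°) − (89.43°) = -83.72°

26.1 dB, -83.7°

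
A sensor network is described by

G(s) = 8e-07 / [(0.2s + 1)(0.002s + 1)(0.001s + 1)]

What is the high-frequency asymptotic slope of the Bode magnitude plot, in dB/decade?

Each pole contributes −20 dB/decade at high frequency; each zero contributes +20 dB/decade.
Net: 0 zero(s) − 3 pole(s) → -60 dB/decade.

-60 dB/decade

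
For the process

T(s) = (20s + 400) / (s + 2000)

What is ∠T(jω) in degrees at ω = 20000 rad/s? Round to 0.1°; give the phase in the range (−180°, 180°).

Substitute s = j20000:
Numerator: 20(j20000) + 400 = 400 + j400000
Denominator: (j20000) + 2000 = 2000 + j20000
|N| = √(400² + 400000²) ≈ 4e+05, ∠N ≈ 89.94°
|D| = √(2000² + 20000²) ≈ 20100, ∠D ≈ 84.29°
∠T = 89.94° − 84.29° = 5.65°

5.7°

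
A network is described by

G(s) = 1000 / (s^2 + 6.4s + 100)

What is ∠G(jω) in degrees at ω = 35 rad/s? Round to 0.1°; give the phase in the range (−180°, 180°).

At s = jω = j35:
quadratic: (j35)² + 6.4·j35 + 100 = -1125 + j224 → |·| ≈ 1147.1, ∠ ≈ 168.74°
∠G = 0.00° − 168.74° = -168.74°

-168.7°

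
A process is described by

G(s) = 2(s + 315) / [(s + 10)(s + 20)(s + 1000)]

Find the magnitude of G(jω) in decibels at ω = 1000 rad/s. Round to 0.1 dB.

-116.6 dB

At s = jω = j1000:
zero (s+315): 315 + j1000 → |·| = √(315²+1000²) = √1099225 ≈ 1048.4, ∠ = arctan(1000/315) ≈ 72.52°
pole (s+10): 10 + j1000 → |·| = √(10²+1000²) = √1000100 ≈ 1000, ∠ = arctan(1000/10) ≈ 89.43°
pole (s+20): 20 + j1000 → |·| = √(20²+1000²) = √1000400 ≈ 1000.2, ∠ = arctan(1000/20) ≈ 88.85°
pole (s+1000): 1000 + j1000 → |·| = √(1000²+1000²) = √2000000 ≈ 1414.2, ∠ = arctan(1000/1000) ≈ 45.00°
|G| = 2 · 1048.4 / 1.4145e+09 ≈ 1.4824e-06
Gain = 20 log₁₀(1.4824e-06) ≈ -116.58 dB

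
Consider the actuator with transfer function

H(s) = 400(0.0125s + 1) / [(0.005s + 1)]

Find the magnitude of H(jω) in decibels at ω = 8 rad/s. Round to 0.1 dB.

At ω = 8 rad/s:
zero (1 + j8·0.0125) = 1 + j0.1 → |·| ≈ 1.005, ∠ ≈ 5.71°
pole (1 + j8·0.005) = 1 + j0.04 → |·| ≈ 1.0008, ∠ ≈ 2.29°
|H| = 400 · 1.005 / (1.0008) ≈ 401.68
Gain = 20 log₁₀(401.68) ≈ 52.08 dB

52.1 dB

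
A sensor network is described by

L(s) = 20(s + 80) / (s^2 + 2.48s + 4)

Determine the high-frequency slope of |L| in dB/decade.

Each pole contributes −20 dB/decade at high frequency; each zero contributes +20 dB/decade.
Net: 1 zero(s) − 2 pole(s) → -20 dB/decade.

-20 dB/decade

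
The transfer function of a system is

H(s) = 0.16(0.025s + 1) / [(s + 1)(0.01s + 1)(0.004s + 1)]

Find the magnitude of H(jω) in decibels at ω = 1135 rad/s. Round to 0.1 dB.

At ω = 1135 rad/s:
zero (1 + j1135·0.025) = 1 + j28.375 → |·| ≈ 28.393, ∠ ≈ 87.98°
pole (1 + j1135·1) = 1 + j1135 → |·| ≈ 1135, ∠ ≈ 89.95°
pole (1 + j1135·0.01) = 1 + j11.35 → |·| ≈ 11.394, ∠ ≈ 84.96°
pole (1 + j1135·0.004) = 1 + j4.54 → |·| ≈ 4.6488, ∠ ≈ 77.58°
|H| = 0.16 · 28.393 / (1135 · 11.394 · 4.6488) ≈ 7.5565e-05
Gain = 20 log₁₀(7.5565e-05) ≈ -82.43 dB

-82.4 dB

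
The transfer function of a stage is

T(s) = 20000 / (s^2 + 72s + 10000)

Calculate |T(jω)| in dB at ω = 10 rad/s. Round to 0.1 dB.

At s = jω = j10:
quadratic: (j10)² + 72·j10 + 10000 = 9900 + j720 → |·| ≈ 9926.1, ∠ ≈ 4.16°
|T| = 20000 / 9926.1 ≈ 2.0149
Gain = 20 log₁₀(2.0149) ≈ 6.09 dB

6.1 dB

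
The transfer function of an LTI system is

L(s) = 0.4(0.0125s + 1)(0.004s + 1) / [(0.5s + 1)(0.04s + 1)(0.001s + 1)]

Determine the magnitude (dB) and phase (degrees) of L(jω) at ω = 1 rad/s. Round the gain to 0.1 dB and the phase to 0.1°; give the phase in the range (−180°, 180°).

At ω = 1 rad/s:
zero (1 + j1·0.0125) = 1 + j0.0125 → |·| ≈ 1.0001, ∠ ≈ 0.72°
zero (1 + j1·0.004) = 1 + j0.004 → |·| ≈ 1, ∠ ≈ 0.23°
pole (1 + j1·0.5) = 1 + j0.5 → |·| ≈ 1.118, ∠ ≈ 26.57°
pole (1 + j1·0.04) = 1 + j0.04 → |·| ≈ 1.0008, ∠ ≈ 2.29°
pole (1 + j1·0.001) = 1 + j0.001 → |·| ≈ 1, ∠ ≈ 0.06°
|L| = 0.4 · 1.0001 · 1 / (1.118 · 1.0008 · 1) ≈ 0.35753
Gain = 20 log₁₀(0.35753) ≈ -8.93 dB
∠L = (0.72° + 0.23°) − (26.57° + 2.29° + 0.06°) = -27.97°

-8.9 dB, -28.0°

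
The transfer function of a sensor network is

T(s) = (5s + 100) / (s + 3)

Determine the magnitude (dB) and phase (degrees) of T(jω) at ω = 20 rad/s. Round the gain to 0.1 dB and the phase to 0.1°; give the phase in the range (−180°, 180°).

16.9 dB, -36.5°

Substitute s = j20:
Numerator: 5(j20) + 100 = 100 + j100
Denominator: (j20) + 3 = 3 + j20
|N| = √(100² + 100²) ≈ 141.42, ∠N ≈ 45.00°
|D| = √(3² + 20²) ≈ 20.224, ∠D ≈ 81.47°
|T| = 141.42 / 20.224 ≈ 6.9927
Gain = 20 log₁₀(6.9927) ≈ 16.89 dB
∠T = 45.00° − 81.47° = -36.47°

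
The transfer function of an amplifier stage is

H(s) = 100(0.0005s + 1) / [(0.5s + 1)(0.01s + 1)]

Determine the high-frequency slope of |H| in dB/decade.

Each pole contributes −20 dB/decade at high frequency; each zero contributes +20 dB/decade.
Net: 1 zero(s) − 2 pole(s) → -20 dB/decade.

-20 dB/decade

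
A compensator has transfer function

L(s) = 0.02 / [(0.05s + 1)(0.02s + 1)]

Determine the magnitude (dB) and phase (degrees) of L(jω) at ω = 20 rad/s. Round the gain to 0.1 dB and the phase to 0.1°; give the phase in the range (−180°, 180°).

-37.6 dB, -66.8°

At ω = 20 rad/s:
pole (1 + j20·0.05) = 1 + j1 → |·| ≈ 1.4142, ∠ ≈ 45.00°
pole (1 + j20·0.02) = 1 + j0.4 → |·| ≈ 1.077, ∠ ≈ 21.80°
|L| = 0.02 · 1 / (1.4142 · 1.077) ≈ 0.013131
Gain = 20 log₁₀(0.013131) ≈ -37.63 dB
∠L = (0°) − (45.00° + 21.80°) = -66.80°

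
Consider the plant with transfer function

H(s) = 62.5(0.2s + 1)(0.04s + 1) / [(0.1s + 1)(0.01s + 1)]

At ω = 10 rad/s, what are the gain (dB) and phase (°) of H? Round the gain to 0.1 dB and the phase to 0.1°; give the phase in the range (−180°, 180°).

40.5 dB, 34.5°

At ω = 10 rad/s:
zero (1 + j10·0.2) = 1 + j2 → |·| ≈ 2.2361, ∠ ≈ 63.43°
zero (1 + j10·0.04) = 1 + j0.4 → |·| ≈ 1.077, ∠ ≈ 21.80°
pole (1 + j10·0.1) = 1 + j1 → |·| ≈ 1.4142, ∠ ≈ 45.00°
pole (1 + j10·0.01) = 1 + j0.1 → |·| ≈ 1.005, ∠ ≈ 5.71°
|H| = 62.5 · 2.2361 · 1.077 / (1.4142 · 1.005) ≈ 105.9
Gain = 20 log₁₀(105.9) ≈ 40.50 dB
∠H = (63.43° + 21.80°) − (45.00° + 5.71°) = 34.52°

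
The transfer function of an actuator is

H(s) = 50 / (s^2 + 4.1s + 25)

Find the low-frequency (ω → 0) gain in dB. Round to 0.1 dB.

6.0 dB

H(0) = 50 / 25 = 2
20 log₁₀(2) ≈ 6.02 dB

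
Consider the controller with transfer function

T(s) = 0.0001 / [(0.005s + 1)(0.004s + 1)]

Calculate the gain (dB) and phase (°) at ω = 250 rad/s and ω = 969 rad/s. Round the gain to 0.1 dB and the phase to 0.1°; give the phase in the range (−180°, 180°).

At ω = 250 rad/s:
pole (1 + j250·0.005) = 1 + j1.25 → |·| ≈ 1.6008, ∠ ≈ 51.34°
pole (1 + j250·0.004) = 1 + j1 → |·| ≈ 1.4142, ∠ ≈ 45.00°
|T| = 0.0001 · 1 / (1.6008 · 1.4142) ≈ 4.4173e-05
Gain = 20 log₁₀(4.4173e-05) ≈ -87.10 dB
∠T = (0°) − (51.34° + 45.00°) = -96.34°

At ω = 969 rad/s:
pole (1 + j969·0.005) = 1 + j4.845 → |·| ≈ 4.9471, ∠ ≈ 78.34°
pole (1 + j969·0.004) = 1 + j3.876 → |·| ≈ 4.0029, ∠ ≈ 75.53°
|T| = 0.0001 · 1 / (4.9471 · 4.0029) ≈ 5.0498e-06
Gain = 20 log₁₀(5.0498e-06) ≈ -105.93 dB
∠T = (0°) − (78.34° + 75.53°) = -153.87°

ω = 250: -87.1 dB, -96.3°; ω = 969: -105.9 dB, -153.9°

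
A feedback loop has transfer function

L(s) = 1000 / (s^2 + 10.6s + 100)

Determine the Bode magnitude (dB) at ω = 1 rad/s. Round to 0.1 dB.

20.0 dB

At s = jω = j1:
quadratic: (j1)² + 10.6·j1 + 100 = 99 + j10.6 → |·| ≈ 99.566, ∠ ≈ 6.11°
|L| = 1000 / 99.566 ≈ 10.044
Gain = 20 log₁₀(10.044) ≈ 20.04 dB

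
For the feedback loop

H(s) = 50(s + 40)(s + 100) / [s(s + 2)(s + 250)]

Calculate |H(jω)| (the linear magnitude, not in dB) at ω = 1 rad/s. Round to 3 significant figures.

358

At s = jω = j1:
zero (s+40): 40 + j1 → |·| = √(40²+1²) = √1601 ≈ 40.012, ∠ = arctan(1/40) ≈ 1.43°
zero (s+100): 100 + j1 → |·| = √(100²+1²) = √10001 ≈ 100, ∠ = arctan(1/100) ≈ 0.57°
pole (s+2): 2 + j1 → |·| = √(2²+1²) = √5 ≈ 2.2361, ∠ = arctan(1/2) ≈ 26.57°
pole (s+250): 250 + j1 → |·| = √(250²+1²) = √62501 ≈ 250, ∠ = arctan(1/250) ≈ 0.23°
pole at origin: |s| = 1, ∠ = 90.00° (in denominator)
|H| = 50 · 4001.2 / 559.02 ≈ 357.88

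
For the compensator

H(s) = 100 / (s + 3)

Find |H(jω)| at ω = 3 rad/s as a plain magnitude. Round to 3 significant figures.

At s = jω = j3:
pole (s+3): 3 + j3 → |·| = √(3²+3²) = √18 ≈ 4.2426, ∠ = arctan(3/3) ≈ 45.00°
|H| = 100 / 4.2426 ≈ 23.57

23.6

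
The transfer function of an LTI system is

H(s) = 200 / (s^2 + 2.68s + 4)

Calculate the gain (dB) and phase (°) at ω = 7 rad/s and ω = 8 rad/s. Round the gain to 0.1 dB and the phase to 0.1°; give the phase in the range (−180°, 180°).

ω = 7: 12.3 dB, -157.4°; ω = 8: 9.9 dB, -160.3°

At s = jω = j7:
quadratic: (j7)² + 2.68·j7 + 4 = -45 + j18.76 → |·| ≈ 48.754, ∠ ≈ 157.37°
|H| = 200 / 48.754 ≈ 4.1022
Gain = 20 log₁₀(4.1022) ≈ 12.26 dB
∠H = 0.00° − 157.37° = -157.37°

At s = jω = j8:
quadratic: (j8)² + 2.68·j8 + 4 = -60 + j21.44 → |·| ≈ 63.716, ∠ ≈ 160.34°
|H| = 200 / 63.716 ≈ 3.1389
Gain = 20 log₁₀(3.1389) ≈ 9.94 dB
∠H = 0.00° − 160.34° = -160.34°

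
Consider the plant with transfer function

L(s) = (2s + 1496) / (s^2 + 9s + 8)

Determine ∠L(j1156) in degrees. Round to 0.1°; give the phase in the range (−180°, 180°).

-122.5°

Substitute s = j1156:
Numerator: 2(j1156) + 1496 = 1496 + j2312
Denominator: (j1156)^2 + 9(j1156) + 8 = -1336328 + j10404
|N| = √(1496² + 2312²) ≈ 2753.8, ∠N ≈ 57.09°
|D| = √(1336328² + 10404²) ≈ 1.3364e+06, ∠D ≈ 179.55°
∠L = 57.09° − 179.55° = -122.46°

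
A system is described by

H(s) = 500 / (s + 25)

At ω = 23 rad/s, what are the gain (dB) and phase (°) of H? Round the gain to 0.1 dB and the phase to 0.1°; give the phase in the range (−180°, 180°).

23.4 dB, -42.6°

At s = jω = j23:
pole (s+25): 25 + j23 → |·| = √(25²+23²) = √1154 ≈ 33.971, ∠ = arctan(23/25) ≈ 42.61°
|H| = 500 / 33.971 ≈ 14.718
Gain = 20 log₁₀(14.718) ≈ 23.36 dB
∠H = 0.00° − 42.61° = -42.61°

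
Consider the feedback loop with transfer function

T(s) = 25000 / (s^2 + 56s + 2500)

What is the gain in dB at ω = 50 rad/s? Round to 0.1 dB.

19.0 dB

At s = jω = j50:
quadratic: (j50)² + 56·j50 + 2500 = 0 + j2800 → |·| ≈ 2800, ∠ ≈ 90.00°
|T| = 25000 / 2800 ≈ 8.9286
Gain = 20 log₁₀(8.9286) ≈ 19.02 dB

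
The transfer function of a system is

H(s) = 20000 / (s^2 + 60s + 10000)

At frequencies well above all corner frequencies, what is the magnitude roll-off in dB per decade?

Each pole contributes −20 dB/decade at high frequency; each zero contributes +20 dB/decade.
Net: 0 zero(s) − 2 pole(s) → -40 dB/decade.

-40 dB/decade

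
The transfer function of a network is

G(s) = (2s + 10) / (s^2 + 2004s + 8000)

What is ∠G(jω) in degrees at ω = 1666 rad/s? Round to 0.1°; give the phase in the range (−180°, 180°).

Substitute s = j1666:
Numerator: 2(j1666) + 10 = 10 + j3332
Denominator: (j1666)^2 + 2004(j1666) + 8000 = -2767556 + j3338664
|N| = √(10² + 3332²) ≈ 3332, ∠N ≈ 89.83°
|D| = √(2767556² + 3338664²) ≈ 4.3366e+06, ∠D ≈ 129.66°
∠G = 89.83° − 129.66° = -39.83°

-39.8°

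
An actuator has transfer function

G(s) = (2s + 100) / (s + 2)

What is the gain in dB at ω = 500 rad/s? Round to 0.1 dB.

Substitute s = j500:
Numerator: 2(j500) + 100 = 100 + j1000
Denominator: (j500) + 2 = 2 + j500
|N| = √(100² + 1000²) ≈ 1005, ∠N ≈ 84.29°
|D| = √(2² + 500²) ≈ 500, ∠D ≈ 89.77°
|G| = 1005 / 500 ≈ 2.01
Gain = 20 log₁₀(2.01) ≈ 6.06 dB

6.1 dB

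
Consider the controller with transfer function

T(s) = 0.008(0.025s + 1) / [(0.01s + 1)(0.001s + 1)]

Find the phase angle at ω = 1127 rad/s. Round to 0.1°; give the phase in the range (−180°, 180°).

At ω = 1127 rad/s:
zero (1 + j1127·0.025) = 1 + j28.175 → |·| ≈ 28.193, ∠ ≈ 87.97°
pole (1 + j1127·0.01) = 1 + j11.27 → |·| ≈ 11.314, ∠ ≈ 84.93°
pole (1 + j1127·0.001) = 1 + j1.127 → |·| ≈ 1.5067, ∠ ≈ 48.42°
∠T = (87.97°) − (84.93° + 48.42°) = -45.38°

-45.4°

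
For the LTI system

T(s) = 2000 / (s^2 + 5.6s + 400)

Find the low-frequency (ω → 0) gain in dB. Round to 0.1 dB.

T(0) = 2000 / 400 = 5
20 log₁₀(5) ≈ 13.98 dB

14.0 dB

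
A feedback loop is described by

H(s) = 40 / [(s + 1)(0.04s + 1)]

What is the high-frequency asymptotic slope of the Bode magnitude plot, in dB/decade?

-40 dB/decade

Each pole contributes −20 dB/decade at high frequency; each zero contributes +20 dB/decade.
Net: 0 zero(s) − 2 pole(s) → -40 dB/decade.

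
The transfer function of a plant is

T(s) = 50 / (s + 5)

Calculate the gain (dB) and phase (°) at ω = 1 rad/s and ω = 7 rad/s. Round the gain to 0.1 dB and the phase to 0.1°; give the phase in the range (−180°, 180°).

ω = 1: 19.8 dB, -11.3°; ω = 7: 15.3 dB, -54.5°

At s = jω = j1:
pole (s+5): 5 + j1 → |·| = √(5²+1²) = √26 ≈ 5.099, ∠ = arctan(1/5) ≈ 11.31°
|T| = 50 / 5.099 ≈ 9.8058
Gain = 20 log₁₀(9.8058) ≈ 19.83 dB
∠T = 0.00° − 11.31° = -11.31°

At s = jω = j7:
pole (s+5): 5 + j7 → |·| = √(5²+7²) = √74 ≈ 8.6023, ∠ = arctan(7/5) ≈ 54.46°
|T| = 50 / 8.6023 ≈ 5.8124
Gain = 20 log₁₀(5.8124) ≈ 15.29 dB
∠T = 0.00° − 54.46° = -54.46°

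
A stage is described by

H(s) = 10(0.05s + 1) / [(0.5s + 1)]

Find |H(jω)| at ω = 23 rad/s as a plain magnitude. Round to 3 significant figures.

1.32

At ω = 23 rad/s:
zero (1 + j23·0.05) = 1 + j1.15 → |·| ≈ 1.524, ∠ ≈ 48.99°
pole (1 + j23·0.5) = 1 + j11.5 → |·| ≈ 11.543, ∠ ≈ 85.03°
|H| = 10 · 1.524 / (11.543) ≈ 1.3203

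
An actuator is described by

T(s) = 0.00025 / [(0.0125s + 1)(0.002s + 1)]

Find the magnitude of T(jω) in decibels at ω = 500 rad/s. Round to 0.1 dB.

-91.1 dB

At ω = 500 rad/s:
pole (1 + j500·0.0125) = 1 + j6.25 → |·| ≈ 6.3295, ∠ ≈ 80.91°
pole (1 + j500·0.002) = 1 + j1 → |·| ≈ 1.4142, ∠ ≈ 45.00°
|T| = 0.00025 · 1 / (6.3295 · 1.4142) ≈ 2.7929e-05
Gain = 20 log₁₀(2.7929e-05) ≈ -91.08 dB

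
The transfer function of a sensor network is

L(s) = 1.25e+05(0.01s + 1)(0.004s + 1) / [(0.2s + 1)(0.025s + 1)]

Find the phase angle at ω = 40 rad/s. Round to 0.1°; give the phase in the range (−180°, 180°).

-97.0°

At ω = 40 rad/s:
zero (1 + j40·0.01) = 1 + j0.4 → |·| ≈ 1.077, ∠ ≈ 21.80°
zero (1 + j40·0.004) = 1 + j0.16 → |·| ≈ 1.0127, ∠ ≈ 9.09°
pole (1 + j40·0.2) = 1 + j8 → |·| ≈ 8.0623, ∠ ≈ 82.87°
pole (1 + j40·0.025) = 1 + j1 → |·| ≈ 1.4142, ∠ ≈ 45.00°
∠L = (21.80° + 9.09°) − (82.87° + 45.00°) = -96.98°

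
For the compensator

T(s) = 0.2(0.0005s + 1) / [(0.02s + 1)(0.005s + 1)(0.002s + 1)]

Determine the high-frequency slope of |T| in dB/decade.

Each pole contributes −20 dB/decade at high frequency; each zero contributes +20 dB/decade.
Net: 1 zero(s) − 3 pole(s) → -40 dB/decade.

-40 dB/decade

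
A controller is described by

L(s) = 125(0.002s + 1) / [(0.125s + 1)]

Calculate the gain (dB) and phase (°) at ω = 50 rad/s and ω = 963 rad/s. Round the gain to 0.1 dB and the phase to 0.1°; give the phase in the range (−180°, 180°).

ω = 50: 26.0 dB, -75.2°; ω = 963: 7.1 dB, -27.0°

At ω = 50 rad/s:
zero (1 + j50·0.002) = 1 + j0.1 → |·| ≈ 1.005, ∠ ≈ 5.71°
pole (1 + j50·0.125) = 1 + j6.25 → |·| ≈ 6.3295, ∠ ≈ 80.91°
|L| = 125 · 1.005 / (6.3295) ≈ 19.848
Gain = 20 log₁₀(19.848) ≈ 25.95 dB
∠L = (5.71°) − (80.91°) = -75.20°

At ω = 963 rad/s:
zero (1 + j963·0.002) = 1 + j1.926 → |·| ≈ 2.1701, ∠ ≈ 62.56°
pole (1 + j963·0.125) = 1 + j120.375 → |·| ≈ 120.38, ∠ ≈ 89.52°
|L| = 125 · 2.1701 / (120.38) ≈ 2.2534
Gain = 20 log₁₀(2.2534) ≈ 7.06 dB
∠L = (62.56°) − (89.52°) = -26.96°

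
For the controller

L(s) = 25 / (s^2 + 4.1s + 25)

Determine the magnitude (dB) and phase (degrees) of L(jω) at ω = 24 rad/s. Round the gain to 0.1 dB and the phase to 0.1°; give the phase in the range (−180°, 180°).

At s = jω = j24:
quadratic: (j24)² + 4.1·j24 + 25 = -551 + j98.4 → |·| ≈ 559.72, ∠ ≈ 169.87°
|L| = 25 / 559.72 ≈ 0.044665
Gain = 20 log₁₀(0.044665) ≈ -27.00 dB
∠L = 0.00° − 169.87° = -169.87°

-27.0 dB, -169.9°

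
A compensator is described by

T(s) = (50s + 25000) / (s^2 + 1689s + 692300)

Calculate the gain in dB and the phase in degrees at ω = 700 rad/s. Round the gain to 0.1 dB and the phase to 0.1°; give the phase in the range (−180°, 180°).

Substitute s = j700:
Numerator: 50(j700) + 25000 = 25000 + j35000
Denominator: (j700)^2 + 1689(j700) + 692300 = 202300 + j1182300
|N| = √(25000² + 35000²) ≈ 43012, ∠N ≈ 54.46°
|D| = √(202300² + 1182300²) ≈ 1.1995e+06, ∠D ≈ 80.29°
|T| = 43012 / 1.1995e+06 ≈ 0.035858
Gain = 20 log₁₀(0.035858) ≈ -28.91 dB
∠T = 54.46° − 80.29° = -25.83°

-28.9 dB, -25.8°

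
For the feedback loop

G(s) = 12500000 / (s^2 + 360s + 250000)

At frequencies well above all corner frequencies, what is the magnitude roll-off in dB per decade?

-40 dB/decade

Each pole contributes −20 dB/decade at high frequency; each zero contributes +20 dB/decade.
Net: 0 zero(s) − 2 pole(s) → -40 dB/decade.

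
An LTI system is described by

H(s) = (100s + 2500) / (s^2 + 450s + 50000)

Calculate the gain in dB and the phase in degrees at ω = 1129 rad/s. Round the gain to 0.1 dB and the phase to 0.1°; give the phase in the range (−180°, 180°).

Substitute s = j1129:
Numerator: 100(j1129) + 2500 = 2500 + j112900
Denominator: (j1129)^2 + 450(j1129) + 50000 = -1224641 + j508050
|N| = √(2500² + 112900²) ≈ 1.1293e+05, ∠N ≈ 88.73°
|D| = √(1224641² + 508050²) ≈ 1.3258e+06, ∠D ≈ 157.47°
|H| = 1.1293e+05 / 1.3258e+06 ≈ 0.085179
Gain = 20 log₁₀(0.085179) ≈ -21.39 dB
∠H = 88.73° − 157.47° = -68.74°

-21.4 dB, -68.7°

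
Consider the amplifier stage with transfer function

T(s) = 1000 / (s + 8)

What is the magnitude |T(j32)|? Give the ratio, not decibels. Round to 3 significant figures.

30.3

Substitute s = j32:
Numerator: 1000 = 1000 + j0
Denominator: (j32) + 8 = 8 + j32
|N| = √(1000² + 0²) ≈ 1000, ∠N ≈ 0.00°
|D| = √(8² + 32²) ≈ 32.985, ∠D ≈ 75.96°
|T| = 1000 / 32.985 ≈ 30.317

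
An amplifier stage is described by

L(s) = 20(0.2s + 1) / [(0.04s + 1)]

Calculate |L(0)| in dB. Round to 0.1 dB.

L(0) = 20 · 1 / 1 = 20
20 log₁₀(20) ≈ 26.02 dB

26.0 dB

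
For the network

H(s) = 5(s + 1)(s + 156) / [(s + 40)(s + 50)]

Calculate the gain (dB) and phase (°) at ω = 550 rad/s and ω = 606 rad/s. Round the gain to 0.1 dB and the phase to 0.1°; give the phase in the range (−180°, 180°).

At s = jω = j550:
zero (s+1): 1 + j550 → |·| = √(1²+550²) = √302501 ≈ 550, ∠ = arctan(550/1) ≈ 89.90°
zero (s+156): 156 + j550 → |·| = √(156²+550²) = √326836 ≈ 571.7, ∠ = arctan(550/156) ≈ 74.16°
pole (s+40): 40 + j550 → |·| = √(40²+550²) = √304100 ≈ 551.45, ∠ = arctan(550/40) ≈ 85.84°
pole (s+50): 50 + j550 → |·| = √(50²+550²) = √305000 ≈ 552.27, ∠ = arctan(550/50) ≈ 84.81°
|H| = 5 · 3.1444e+05 / 3.0455e+05 ≈ 5.1624
Gain = 20 log₁₀(5.1624) ≈ 14.26 dB
∠H = 164.06° − 170.65° = -6.59°

At s = jω = j606:
zero (s+1): 1 + j606 → |·| = √(1²+606²) = √367237 ≈ 606, ∠ = arctan(606/1) ≈ 89.91°
zero (s+156): 156 + j606 → |·| = √(156²+606²) = √391572 ≈ 625.76, ∠ = arctan(606/156) ≈ 75.56°
pole (s+40): 40 + j606 → |·| = √(40²+606²) = √368836 ≈ 607.32, ∠ = arctan(606/40) ≈ 86.22°
pole (s+50): 50 + j606 → |·| = √(50²+606²) = √369736 ≈ 608.06, ∠ = arctan(606/50) ≈ 85.28°
|H| = 5 · 3.7921e+05 / 3.6929e+05 ≈ 5.1343
Gain = 20 log₁₀(5.1343) ≈ 14.21 dB
∠H = 165.47° − 171.50° = -6.03°

ω = 550: 14.3 dB, -6.6°; ω = 606: 14.2 dB, -6.0°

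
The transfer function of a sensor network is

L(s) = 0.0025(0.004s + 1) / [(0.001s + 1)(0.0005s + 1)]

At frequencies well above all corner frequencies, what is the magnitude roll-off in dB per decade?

-20 dB/decade

Each pole contributes −20 dB/decade at high frequency; each zero contributes +20 dB/decade.
Net: 1 zero(s) − 2 pole(s) → -20 dB/decade.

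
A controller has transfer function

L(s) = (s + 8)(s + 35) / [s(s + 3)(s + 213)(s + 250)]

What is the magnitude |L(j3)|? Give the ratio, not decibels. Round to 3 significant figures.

At s = jω = j3:
zero (s+8): 8 + j3 → |·| = √(8²+3²) = √73 ≈ 8.544, ∠ = arctan(3/8) ≈ 20.56°
zero (s+35): 35 + j3 → |·| = √(35²+3²) = √1234 ≈ 35.128, ∠ = arctan(3/35) ≈ 4.90°
pole (s+3): 3 + j3 → |·| = √(3²+3²) = √18 ≈ 4.2426, ∠ = arctan(3/3) ≈ 45.00°
pole (s+213): 213 + j3 → |·| = √(213²+3²) = √45378 ≈ 213.02, ∠ = arctan(3/213) ≈ 0.81°
pole (s+250): 250 + j3 → |·| = √(250²+3²) = √62509 ≈ 250.02, ∠ = arctan(3/250) ≈ 0.69°
pole at origin: |s| = 3, ∠ = 90.00° (in denominator)
|L| = 1 · 300.13 / 6.7787e+05 ≈ 0.00044275

0.000443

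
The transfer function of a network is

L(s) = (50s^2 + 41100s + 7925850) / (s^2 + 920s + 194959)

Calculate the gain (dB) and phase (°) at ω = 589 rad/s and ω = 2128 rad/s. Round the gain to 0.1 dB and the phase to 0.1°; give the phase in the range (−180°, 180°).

ω = 589: 33.3 dB, 5.6°; ω = 2128: 33.9 dB, 2.5°

Substitute s = j589:
Numerator: 50(j589)^2 + 41100(j589) + 7925850 = -9420200 + j24207900
Denominator: (j589)^2 + 920(j589) + 194959 = -151962 + j541880
|N| = √(9420200² + 24207900²) ≈ 2.5976e+07, ∠N ≈ 111.26°
|D| = √(151962² + 541880²) ≈ 5.6278e+05, ∠D ≈ 105.67°
|L| = 2.5976e+07 / 5.6278e+05 ≈ 46.157
Gain = 20 log₁₀(46.157) ≈ 33.28 dB
∠L = 111.26° − 105.67° = 5.59°

Substitute s = j2128:
Numerator: 50(j2128)^2 + 41100(j2128) + 7925850 = -218493350 + j87460800
Denominator: (j2128)^2 + 920(j2128) + 194959 = -4333425 + j1957760
|N| = √(218493350² + 87460800²) ≈ 2.3535e+08, ∠N ≈ 158.18°
|D| = √(4333425² + 1957760²) ≈ 4.7551e+06, ∠D ≈ 155.69°
|L| = 2.3535e+08 / 4.7551e+06 ≈ 49.494
Gain = 20 log₁₀(49.494) ≈ 33.89 dB
∠L = 158.18° − 155.69° = 2.49°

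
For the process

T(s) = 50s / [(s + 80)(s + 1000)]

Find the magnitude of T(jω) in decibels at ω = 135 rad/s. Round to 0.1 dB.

-27.4 dB

At s = jω = j135:
zero at origin: s = j135 → |·| = 135, ∠ = 90.00°
pole (s+80): 80 + j135 → |·| = √(80²+135²) = √24625 ≈ 156.92, ∠ = arctan(135/80) ≈ 59.35°
pole (s+1000): 1000 + j135 → |·| = √(1000²+135²) = √1018225 ≈ 1009.1, ∠ = arctan(135/1000) ≈ 7.69°
|T| = 50 · 135 / 1.5835e+05 ≈ 0.042627
Gain = 20 log₁₀(0.042627) ≈ -27.41 dB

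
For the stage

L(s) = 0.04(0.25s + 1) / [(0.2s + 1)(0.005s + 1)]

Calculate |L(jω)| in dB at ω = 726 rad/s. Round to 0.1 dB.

At ω = 726 rad/s:
zero (1 + j726·0.25) = 1 + j181.5 → |·| ≈ 181.5, ∠ ≈ 89.68°
pole (1 + j726·0.2) = 1 + j145.2 → |·| ≈ 145.2, ∠ ≈ 89.61°
pole (1 + j726·0.005) = 1 + j3.63 → |·| ≈ 3.7652, ∠ ≈ 74.60°
|L| = 0.04 · 181.5 / (145.2 · 3.7652) ≈ 0.01328
Gain = 20 log₁₀(0.01328) ≈ -37.54 dB

-37.5 dB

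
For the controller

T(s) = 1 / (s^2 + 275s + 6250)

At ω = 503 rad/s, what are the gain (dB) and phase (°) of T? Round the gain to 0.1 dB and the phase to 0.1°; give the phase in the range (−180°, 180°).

-109.0 dB, -150.7°

Substitute s = j503:
Numerator: 1 = 1 + j0
Denominator: (j503)^2 + 275(j503) + 6250 = -246759 + j138325
|N| = √(1² + 0²) ≈ 1, ∠N ≈ 0.00°
|D| = √(246759² + 138325²) ≈ 2.8288e+05, ∠D ≈ 150.73°
|T| = 1 / 2.8288e+05 ≈ 3.5351e-06
Gain = 20 log₁₀(3.5351e-06) ≈ -109.03 dB
∠T = 0.00° − 150.73° = -150.73°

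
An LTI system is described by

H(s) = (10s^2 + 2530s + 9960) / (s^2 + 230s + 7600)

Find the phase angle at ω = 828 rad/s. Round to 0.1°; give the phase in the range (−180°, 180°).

Substitute s = j828:
Numerator: 10(j828)^2 + 2530(j828) + 9960 = -6845880 + j2094840
Denominator: (j828)^2 + 230(j828) + 7600 = -677984 + j190440
|N| = √(6845880² + 2094840²) ≈ 7.1592e+06, ∠N ≈ 162.99°
|D| = √(677984² + 190440²) ≈ 7.0422e+05, ∠D ≈ 164.31°
∠H = 162.99° − 164.31° = -1.32°

-1.3°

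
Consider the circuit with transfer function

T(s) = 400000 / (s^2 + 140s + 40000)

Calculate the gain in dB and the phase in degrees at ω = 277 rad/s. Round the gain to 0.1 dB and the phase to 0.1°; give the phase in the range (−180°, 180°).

17.5 dB, -133.4°

At s = jω = j277:
quadratic: (j277)² + 140·j277 + 40000 = -36729 + j38780 → |·| ≈ 53413, ∠ ≈ 133.44°
|T| = 400000 / 53413 ≈ 7.4888
Gain = 20 log₁₀(7.4888) ≈ 17.49 dB
∠T = 0.00° − 133.44° = -133.44°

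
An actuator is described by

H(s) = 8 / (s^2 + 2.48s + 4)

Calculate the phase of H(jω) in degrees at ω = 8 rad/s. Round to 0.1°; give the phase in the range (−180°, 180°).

At s = jω = j8:
quadratic: (j8)² + 2.48·j8 + 4 = -60 + j19.84 → |·| ≈ 63.195, ∠ ≈ 161.70°
∠H = 0.00° − 161.70° = -161.70°

-161.7°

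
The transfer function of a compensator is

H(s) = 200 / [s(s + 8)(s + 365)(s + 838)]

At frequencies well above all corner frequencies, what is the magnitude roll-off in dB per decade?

-80 dB/decade

Each pole contributes −20 dB/decade at high frequency; each zero contributes +20 dB/decade.
Net: 0 zero(s) − 4 pole(s) → -80 dB/decade.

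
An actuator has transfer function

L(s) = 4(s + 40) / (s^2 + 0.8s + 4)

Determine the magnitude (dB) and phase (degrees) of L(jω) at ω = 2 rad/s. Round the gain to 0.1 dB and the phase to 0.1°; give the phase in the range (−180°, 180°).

At s = jω = j2:
zero (s+40): 40 + j2 → |·| = √(40²+2²) = √1604 ≈ 40.05, ∠ = arctan(2/40) ≈ 2.86°
quadratic: (j2)² + 0.8·j2 + 4 = 0 + j1.6 → |·| ≈ 1.6, ∠ ≈ 90.00°
|L| = 4 · 40.05 / 1.6 ≈ 100.12
Gain = 20 log₁₀(100.12) ≈ 40.01 dB
∠L = 2.86° − 90.00° = -87.14°

40.0 dB, -87.1°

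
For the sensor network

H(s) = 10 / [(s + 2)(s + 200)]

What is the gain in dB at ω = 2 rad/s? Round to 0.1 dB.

At s = jω = j2:
pole (s+2): 2 + j2 → |·| = √(2²+2²) = √8 ≈ 2.8284, ∠ = arctan(2/2) ≈ 45.00°
pole (s+200): 200 + j2 → |·| = √(200²+2²) = √40004 ≈ 200.01, ∠ = arctan(2/200) ≈ 0.57°
|H| = 10 / 565.71 ≈ 0.017677
Gain = 20 log₁₀(0.017677) ≈ -35.05 dB

-35.1 dB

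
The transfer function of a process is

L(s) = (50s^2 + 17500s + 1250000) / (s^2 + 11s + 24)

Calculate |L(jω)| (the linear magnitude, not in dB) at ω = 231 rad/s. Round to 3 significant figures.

Substitute s = j231:
Numerator: 50(j231)^2 + 17500(j231) + 1250000 = -1418050 + j4042500
Denominator: (j231)^2 + 11(j231) + 24 = -53337 + j2541
|N| = √(1418050² + 4042500²) ≈ 4.284e+06, ∠N ≈ 109.33°
|D| = √(53337² + 2541²) ≈ 53397, ∠D ≈ 177.27°
|L| = 4.284e+06 / 53397 ≈ 80.229

80.2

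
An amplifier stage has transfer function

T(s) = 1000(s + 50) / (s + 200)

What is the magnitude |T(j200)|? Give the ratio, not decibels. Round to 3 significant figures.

At s = jω = j200:
zero (s+50): 50 + j200 → |·| = √(50²+200²) = √42500 ≈ 206.16, ∠ = arctan(200/50) ≈ 75.96°
pole (s+200): 200 + j200 → |·| = √(200²+200²) = √80000 ≈ 282.84, ∠ = arctan(200/200) ≈ 45.00°
|T| = 1000 · 206.16 / 282.84 ≈ 728.89

729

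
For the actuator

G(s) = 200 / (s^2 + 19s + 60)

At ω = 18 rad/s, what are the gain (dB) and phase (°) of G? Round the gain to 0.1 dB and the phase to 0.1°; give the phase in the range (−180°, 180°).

-6.7 dB, -127.7°

Substitute s = j18:
Numerator: 200 = 200 + j0
Denominator: (j18)^2 + 19(j18) + 60 = -264 + j342
|N| = √(200² + 0²) ≈ 200, ∠N ≈ 0.00°
|D| = √(264² + 342²) ≈ 432.04, ∠D ≈ 127.67°
|G| = 200 / 432.04 ≈ 0.46292
Gain = 20 log₁₀(0.46292) ≈ -6.69 dB
∠G = 0.00° − 127.67° = -127.67°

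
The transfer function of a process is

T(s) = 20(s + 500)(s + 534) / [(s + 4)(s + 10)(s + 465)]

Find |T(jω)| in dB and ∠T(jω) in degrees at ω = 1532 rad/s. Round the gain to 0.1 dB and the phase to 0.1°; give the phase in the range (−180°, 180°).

-37.1 dB, -109.9°

At s = jω = j1532:
zero (s+500): 500 + j1532 → |·| = √(500²+1532²) = √2597024 ≈ 1611.5, ∠ = arctan(1532/500) ≈ 71.92°
zero (s+534): 534 + j1532 → |·| = √(534²+1532²) = √2632180 ≈ 1622.4, ∠ = arctan(1532/534) ≈ 70.78°
pole (s+4): 4 + j1532 → |·| = √(4²+1532²) = √2347040 ≈ 1532, ∠ = arctan(1532/4) ≈ 89.85°
pole (s+10): 10 + j1532 → |·| = √(10²+1532²) = √2347124 ≈ 1532, ∠ = arctan(1532/10) ≈ 89.63°
pole (s+465): 465 + j1532 → |·| = √(465²+1532²) = √2563249 ≈ 1601, ∠ = arctan(1532/465) ≈ 73.12°
|T| = 20 · 2.6145e+06 / 3.7576e+09 ≈ 0.013916
Gain = 20 log₁₀(0.013916) ≈ -37.13 dB
∠T = 142.70° − 252.60° = -109.90°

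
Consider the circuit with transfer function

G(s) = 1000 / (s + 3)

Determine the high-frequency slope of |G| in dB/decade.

Each pole contributes −20 dB/decade at high frequency; each zero contributes +20 dB/decade.
Net: 0 zero(s) − 1 pole(s) → -20 dB/decade.

-20 dB/decade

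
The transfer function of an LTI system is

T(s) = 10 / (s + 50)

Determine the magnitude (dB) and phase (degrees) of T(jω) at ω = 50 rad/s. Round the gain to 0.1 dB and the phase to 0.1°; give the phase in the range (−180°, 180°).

-17.0 dB, -45.0°

At s = jω = j50:
pole (s+50): 50 + j50 → |·| = √(50²+50²) = √5000 ≈ 70.711, ∠ = arctan(50/50) ≈ 45.00°
|T| = 10 / 70.711 ≈ 0.14142
Gain = 20 log₁₀(0.14142) ≈ -16.99 dB
∠T = 0.00° − 45.00° = -45.00°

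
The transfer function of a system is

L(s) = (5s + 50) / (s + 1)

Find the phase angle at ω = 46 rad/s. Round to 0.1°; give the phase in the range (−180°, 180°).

-11.0°

Substitute s = j46:
Numerator: 5(j46) + 50 = 50 + j230
Denominator: (j46) + 1 = 1 + j46
|N| = √(50² + 230²) ≈ 235.37, ∠N ≈ 77.74°
|D| = √(1² + 46²) ≈ 46.011, ∠D ≈ 88.75°
∠L = 77.74° − 88.75° = -11.01°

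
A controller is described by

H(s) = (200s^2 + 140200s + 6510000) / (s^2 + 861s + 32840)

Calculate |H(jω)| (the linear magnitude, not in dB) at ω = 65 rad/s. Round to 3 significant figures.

Substitute s = j65:
Numerator: 200(j65)^2 + 140200(j65) + 6510000 = 5665000 + j9113000
Denominator: (j65)^2 + 861(j65) + 32840 = 28615 + j55965
|N| = √(5665000² + 9113000²) ≈ 1.073e+07, ∠N ≈ 58.13°
|D| = √(28615² + 55965²) ≈ 62856, ∠D ≈ 62.92°
|H| = 1.073e+07 / 62856 ≈ 170.71

171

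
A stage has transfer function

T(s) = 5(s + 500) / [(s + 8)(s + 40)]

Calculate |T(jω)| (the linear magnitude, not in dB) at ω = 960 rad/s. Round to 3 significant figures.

At s = jω = j960:
zero (s+500): 500 + j960 → |·| = √(500²+960²) = √1171600 ≈ 1082.4, ∠ = arctan(960/500) ≈ 62.49°
pole (s+8): 8 + j960 → |·| = √(8²+960²) = √921664 ≈ 960.03, ∠ = arctan(960/8) ≈ 89.52°
pole (s+40): 40 + j960 → |·| = √(40²+960²) = √923200 ≈ 960.83, ∠ = arctan(960/40) ≈ 87.61°
|T| = 5 · 1082.4 / 9.2243e+05 ≈ 0.0058671

0.00587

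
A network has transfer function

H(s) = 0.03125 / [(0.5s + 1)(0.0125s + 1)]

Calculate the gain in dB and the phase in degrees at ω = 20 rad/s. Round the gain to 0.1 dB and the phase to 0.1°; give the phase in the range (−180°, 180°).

-50.4 dB, -98.3°

At ω = 20 rad/s:
pole (1 + j20·0.5) = 1 + j10 → |·| ≈ 10.05, ∠ ≈ 84.29°
pole (1 + j20·0.0125) = 1 + j0.25 → |·| ≈ 1.0308, ∠ ≈ 14.04°
|H| = 0.03125 · 1 / (10.05 · 1.0308) ≈ 0.0030165
Gain = 20 log₁₀(0.0030165) ≈ -50.41 dB
∠H = (0°) − (84.29° + 14.04°) = -98.33°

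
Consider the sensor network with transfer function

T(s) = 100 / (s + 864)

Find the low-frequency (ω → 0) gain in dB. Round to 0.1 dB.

-18.7 dB

T(0) = 100 / (864) ≈ 0.11574
20 log₁₀(0.11574) ≈ -18.73 dB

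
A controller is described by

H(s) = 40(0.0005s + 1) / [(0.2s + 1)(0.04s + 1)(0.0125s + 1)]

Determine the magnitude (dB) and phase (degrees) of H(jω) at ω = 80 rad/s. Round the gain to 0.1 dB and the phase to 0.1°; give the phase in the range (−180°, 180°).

At ω = 80 rad/s:
zero (1 + j80·0.0005) = 1 + j0.04 → |·| ≈ 1.0008, ∠ ≈ 2.29°
pole (1 + j80·0.2) = 1 + j16 → |·| ≈ 16.031, ∠ ≈ 86.42°
pole (1 + j80·0.04) = 1 + j3.2 → |·| ≈ 3.3526, ∠ ≈ 72.65°
pole (1 + j80·0.0125) = 1 + j1 → |·| ≈ 1.4142, ∠ ≈ 45.00°
|H| = 40 · 1.0008 / (16.031 · 3.3526 · 1.4142) ≈ 0.52669
Gain = 20 log₁₀(0.52669) ≈ -5.57 dB
∠H = (2.29°) − (86.42° + 72.65° + 45.00°) = -201.78° ≡ 158.22° (principal value)

-5.6 dB, 158.2°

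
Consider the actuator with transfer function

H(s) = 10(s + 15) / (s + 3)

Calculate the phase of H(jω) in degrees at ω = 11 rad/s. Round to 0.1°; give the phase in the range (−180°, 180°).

At s = jω = j11:
zero (s+15): 15 + j11 → |·| = √(15²+11²) = √346 ≈ 18.601, ∠ = arctan(11/15) ≈ 36.25°
pole (s+3): 3 + j11 → |·| = √(3²+11²) = √130 ≈ 11.402, ∠ = arctan(11/3) ≈ 74.74°
∠H = 36.25° − 74.74° = -38.49°

-38.5°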